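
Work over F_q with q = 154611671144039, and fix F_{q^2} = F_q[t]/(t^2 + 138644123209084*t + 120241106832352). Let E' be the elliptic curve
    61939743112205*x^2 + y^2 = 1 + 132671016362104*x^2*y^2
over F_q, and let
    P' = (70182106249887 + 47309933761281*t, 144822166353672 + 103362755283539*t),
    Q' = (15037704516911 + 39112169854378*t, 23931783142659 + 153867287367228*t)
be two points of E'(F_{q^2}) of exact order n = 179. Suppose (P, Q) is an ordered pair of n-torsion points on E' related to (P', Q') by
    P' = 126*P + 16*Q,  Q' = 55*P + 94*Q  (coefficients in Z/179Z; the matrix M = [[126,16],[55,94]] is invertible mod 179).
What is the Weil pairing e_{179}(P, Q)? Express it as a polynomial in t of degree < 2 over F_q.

153482835189087 + 12507828322798*t

The 179-Weil pairing on E[179] over F_{154611671144039} is alternating-bilinear: e_{179}(P',Q') = e_{179}(P,Q)^det(M).
Inverting 45 mod 179: 4. Thus e_{179}(P,Q) = e(P',Q')^{4}.
Edwards->Montgomery: u=(1+y)/(1-y), v=u/x -> 141637376907635v^2=u^3+76795480880511u^2+u; then x_W=20970099473535u+109740962151071: y^2=x^3+6332712127732*x+6751112881142.
Double-and-add over 10110011: 8-1 doublings, 5-1 additions; each step l_{T,T}/v_{2T} or l_{T,P'}/v at Q'+S for random S.
f_P(D_Q)/f_Q(D_P) = 48874859523489 + 6892294596509*t.
Thus e_{179}(P,Q) = 153482835189087 + 12507828322798*t.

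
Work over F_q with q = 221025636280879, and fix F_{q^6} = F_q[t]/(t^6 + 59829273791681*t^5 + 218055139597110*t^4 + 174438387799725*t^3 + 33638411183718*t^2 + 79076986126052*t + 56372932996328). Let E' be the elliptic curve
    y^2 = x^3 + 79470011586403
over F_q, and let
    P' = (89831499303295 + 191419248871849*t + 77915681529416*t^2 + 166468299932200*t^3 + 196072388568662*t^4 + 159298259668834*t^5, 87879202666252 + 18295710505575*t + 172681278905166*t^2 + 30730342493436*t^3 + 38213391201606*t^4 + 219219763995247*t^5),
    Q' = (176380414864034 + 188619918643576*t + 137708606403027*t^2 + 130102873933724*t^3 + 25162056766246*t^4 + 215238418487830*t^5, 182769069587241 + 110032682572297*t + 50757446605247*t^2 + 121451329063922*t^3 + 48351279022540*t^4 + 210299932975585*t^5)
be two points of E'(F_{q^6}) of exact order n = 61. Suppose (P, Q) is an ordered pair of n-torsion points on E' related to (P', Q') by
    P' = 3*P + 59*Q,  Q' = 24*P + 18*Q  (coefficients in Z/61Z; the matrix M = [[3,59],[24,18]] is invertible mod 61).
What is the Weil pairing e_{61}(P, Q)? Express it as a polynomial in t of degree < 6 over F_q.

The 61-Weil pairing on E[61] over F_{221025636280879} is alternating-bilinear: e_{61}(P',Q') = e_{61}(P,Q)^det(M).
3*18 - 59*24 = -1362; reduced mod 61: det = 41, inverse 3.
6-bit Miller (111101) on E'/F_{221025636280879} with a'=0, b'=79470011586403: accumulate tangent/chord ratios at Q'+S and P'+S'.
Miller gives e_{61}(P',Q') = 10193142411310 + 94569449165592*t + 144785661780697*t^2 + 32238486158853*t^3 + 45508654359658*t^4 + 123260245739493*t^5 in F_{221025636280879^6}.
Raise to 3: e(P,Q) = 24154756600788 + 6327888927143*t + 95188516856492*t^2 + 40820805524659*t^3 + 1755565642471*t^4 + 39570345743823*t^5 in mu_{61}.

24154756600788 + 6327888927143*t + 95188516856492*t^2 + 40820805524659*t^3 + 1755565642471*t^4 + 39570345743823*t^5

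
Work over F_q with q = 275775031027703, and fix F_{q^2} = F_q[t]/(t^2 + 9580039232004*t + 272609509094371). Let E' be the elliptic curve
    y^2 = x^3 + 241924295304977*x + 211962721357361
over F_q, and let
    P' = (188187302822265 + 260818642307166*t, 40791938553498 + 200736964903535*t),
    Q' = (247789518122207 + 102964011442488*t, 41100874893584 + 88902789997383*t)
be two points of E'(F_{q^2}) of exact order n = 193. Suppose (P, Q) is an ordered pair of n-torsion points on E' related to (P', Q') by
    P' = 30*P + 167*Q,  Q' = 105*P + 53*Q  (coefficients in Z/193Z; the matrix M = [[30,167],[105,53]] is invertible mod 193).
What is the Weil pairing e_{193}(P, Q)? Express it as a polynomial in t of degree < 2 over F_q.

e_{193}(aP+bQ,cP+dQ) = e_{193}(P,Q)^(ad-bc); with (a,b,c,d)=(30,167,105,53) this gives the det-193 law.
30*53 - 167*105 = -15945; reduced mod 193: det = 74, inverse 60.
Miller loop for e_{193} over F_{275775031027703^2}: bits of 193 = 11000001; 7 double steps + 2 add steps, l/v at each.
e_{193}(P',Q') = 11178284930856 + 204984637129236*t.
(11178284930856 + 204984637129236*t)^{60} mod (275775031027703,f) = 74275706727370 + 78267473380411*t.

74275706727370 + 78267473380411*t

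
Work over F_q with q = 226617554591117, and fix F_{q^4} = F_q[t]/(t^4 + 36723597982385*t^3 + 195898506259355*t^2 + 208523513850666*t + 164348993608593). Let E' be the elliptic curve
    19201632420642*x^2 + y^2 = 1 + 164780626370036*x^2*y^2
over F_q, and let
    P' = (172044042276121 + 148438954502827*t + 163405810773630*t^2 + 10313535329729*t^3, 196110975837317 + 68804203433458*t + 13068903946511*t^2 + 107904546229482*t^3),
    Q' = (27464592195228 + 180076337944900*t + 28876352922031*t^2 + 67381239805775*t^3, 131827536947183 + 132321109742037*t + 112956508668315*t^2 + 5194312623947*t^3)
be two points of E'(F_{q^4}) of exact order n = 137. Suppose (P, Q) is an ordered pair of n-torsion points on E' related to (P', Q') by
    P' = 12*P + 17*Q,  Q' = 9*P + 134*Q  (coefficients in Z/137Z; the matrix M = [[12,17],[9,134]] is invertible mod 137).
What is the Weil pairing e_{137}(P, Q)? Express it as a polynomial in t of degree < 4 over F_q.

Alternating bilinearity on E[137] (values in mu_{137} in F_{226617554591117^4}) gives e(P',Q') = e(P,Q)^det(M).
Inverting 85 mod 137: 108. Thus e_{137}(P,Q) = e(P',Q')^{108}.
Map (x,y)_Ed via u=(1+y)/(1-y), v=(1+y)/((1-y)x) to Montgomery A=193829928410660,B=198002402623016; then to (a',b')=(8939958224259,81729383961957).
Miller loop for e_{137} over F_{226617554591117^4}: bits of 137 = 10001001; 7 double steps + 2 add steps, l/v at each.
Result: e(P',Q') = 170206542540874 + 114056884772905*t + 166226583838979*t^2 + 113042695898123*t^3.
Thus e_{137}(P,Q) = 10807330776867 + 139454739188769*t + 159760152821625*t^2 + 85984211774887*t^3.

10807330776867 + 139454739188769*t + 159760152821625*t^2 + 85984211774887*t^3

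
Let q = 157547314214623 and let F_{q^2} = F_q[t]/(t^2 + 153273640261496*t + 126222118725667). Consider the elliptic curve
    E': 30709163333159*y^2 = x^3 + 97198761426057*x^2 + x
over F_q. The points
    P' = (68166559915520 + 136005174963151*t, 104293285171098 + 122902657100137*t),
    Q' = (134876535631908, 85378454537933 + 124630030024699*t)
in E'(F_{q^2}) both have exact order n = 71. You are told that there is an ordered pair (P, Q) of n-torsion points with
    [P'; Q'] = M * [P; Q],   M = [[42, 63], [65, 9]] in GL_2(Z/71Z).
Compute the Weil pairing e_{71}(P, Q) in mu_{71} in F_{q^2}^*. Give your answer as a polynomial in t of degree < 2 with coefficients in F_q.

107122878518946 + 78471152109264*t

e_{71}(aP+bQ,cP+dQ) = e_{71}(P,Q)^(ad-bc); with (a,b,c,d)=(42,63,65,9) this gives the det-71 law.
Hence e(P,Q) = e(P',Q')^{17} where 17 = 46^{-1} mod 71.
Montgomery->Weierstrass: x_W = 41187203963114*x+131182835716094, y_W=41187203963114*y on F_{157547314214623}; lands on y^2=x^3+124248029540668*x+23445178737015.
7-bit Miller (1000111) on E'/F_{157547314214623} with a'=124248029540668, b'=23445178737015: accumulate tangent/chord ratios at Q'+S and P'+S'.
e_{71}(P',Q') = 112637139554903 + 59555196151364*t.
Raise to 17: e(P,Q) = 107122878518946 + 78471152109264*t in mu_{71}.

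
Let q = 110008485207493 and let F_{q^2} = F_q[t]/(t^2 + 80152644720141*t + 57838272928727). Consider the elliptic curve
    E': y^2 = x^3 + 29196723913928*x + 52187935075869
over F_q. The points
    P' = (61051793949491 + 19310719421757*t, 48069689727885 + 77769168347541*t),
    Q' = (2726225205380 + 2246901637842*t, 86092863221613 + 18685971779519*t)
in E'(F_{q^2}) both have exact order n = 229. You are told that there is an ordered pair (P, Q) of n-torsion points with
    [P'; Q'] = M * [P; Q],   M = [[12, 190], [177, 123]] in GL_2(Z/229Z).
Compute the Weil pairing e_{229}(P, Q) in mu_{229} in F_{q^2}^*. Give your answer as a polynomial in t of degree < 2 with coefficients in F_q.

e_{229} is bilinear + alternating on E[229], so e_{229}(12*P + 190*Q, 177*P + 123*Q) = e_{229}(P,Q)^(12*123-190*177).
Hence e(P,Q) = e(P',Q')^{95} where 95 = 135^{-1} mod 229.
n = 229 = (11100101)_2 (8 bits, wt 5); accumulate f_{229,P'}(Q'+S)/f_{229,P'}(S) along the 7-step ladder.
Result: e(P',Q') = 2612967706507 + 99129236466488*t.
e_{229}(P,Q) = (2612967706507 + 99129236466488*t)^{95} = 77379471997729 + 13802403400092*t.

77379471997729 + 13802403400092*t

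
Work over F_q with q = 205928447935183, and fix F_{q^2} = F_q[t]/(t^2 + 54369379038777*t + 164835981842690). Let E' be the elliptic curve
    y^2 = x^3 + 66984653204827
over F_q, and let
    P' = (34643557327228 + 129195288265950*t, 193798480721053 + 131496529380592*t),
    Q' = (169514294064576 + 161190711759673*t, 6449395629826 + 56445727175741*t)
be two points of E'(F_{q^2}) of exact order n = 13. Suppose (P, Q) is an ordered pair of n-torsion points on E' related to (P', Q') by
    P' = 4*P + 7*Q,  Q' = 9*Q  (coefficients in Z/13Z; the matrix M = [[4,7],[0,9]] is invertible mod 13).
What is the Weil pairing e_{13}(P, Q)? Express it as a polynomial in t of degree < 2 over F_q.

32460109009749 + 101122860921173*t

e_{13}(aP+bQ,cP+dQ) = e_{13}(P,Q)^(ad-bc); with (a,b,c,d)=(4,7,0,9) this gives the det-13 law.
Hence e(P,Q) = e(P',Q')^{4} where 4 = 10^{-1} mod 13.
Run Miller on y^2=x^3+66984653204827 over F_{205928447935183}: ladder 1101 (4 bits); e = f_P(D_Q)/f_Q(D_P).
Result: e(P',Q') = 1523714606919 + 21099268996492*t.
Thus e_{13}(P,Q) = 32460109009749 + 101122860921173*t.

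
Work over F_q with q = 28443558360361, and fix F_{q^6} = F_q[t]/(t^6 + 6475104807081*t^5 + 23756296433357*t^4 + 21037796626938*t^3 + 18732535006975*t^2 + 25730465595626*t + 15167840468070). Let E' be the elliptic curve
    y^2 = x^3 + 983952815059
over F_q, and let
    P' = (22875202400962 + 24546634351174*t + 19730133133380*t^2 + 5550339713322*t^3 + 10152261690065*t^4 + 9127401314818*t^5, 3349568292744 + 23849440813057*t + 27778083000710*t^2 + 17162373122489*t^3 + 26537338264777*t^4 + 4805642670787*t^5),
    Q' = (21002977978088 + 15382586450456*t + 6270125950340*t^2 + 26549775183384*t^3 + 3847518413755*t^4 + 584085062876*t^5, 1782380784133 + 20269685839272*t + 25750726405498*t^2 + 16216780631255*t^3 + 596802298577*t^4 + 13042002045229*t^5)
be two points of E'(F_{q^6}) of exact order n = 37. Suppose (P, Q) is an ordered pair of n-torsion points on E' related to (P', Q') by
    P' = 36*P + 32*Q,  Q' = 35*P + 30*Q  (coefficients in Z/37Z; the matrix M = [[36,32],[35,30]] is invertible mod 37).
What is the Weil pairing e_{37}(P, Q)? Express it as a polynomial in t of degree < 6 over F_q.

19053359742311 + 21789076833095*t + 981345430899*t^2 + 24642940115693*t^3 + 320184222041*t^4 + 6426123103788*t^5

The 37-Weil pairing on E[37] over F_{28443558360361} is alternating-bilinear: e_{37}(P',Q') = e_{37}(P,Q)^det(M).
det(M) mod 37 = 34; its inverse in (Z/37)^* is 12 (check: 34*12 mod 37 = 1).
Run Miller on y^2=x^3+983952815059 over F_{28443558360361}: ladder 100101 (6 bits); e = f_P(D_Q)/f_Q(D_P).
The quotient is 3292839538496 + 20827084877549*t + 16784768961024*t^2 + 20459111945106*t^3 + 10669426754378*t^4 + 8811394601143*t^5.
(3292839538496 + 20827084877549*t + 16784768961024*t^2 + 20459111945106*t^3 + 10669426754378*t^4 + 8811394601143*t^5)^{12} mod (28443558360361,f) = 19053359742311 + 21789076833095*t + 981345430899*t^2 + 24642940115693*t^3 + 320184222041*t^4 + 6426123103788*t^5.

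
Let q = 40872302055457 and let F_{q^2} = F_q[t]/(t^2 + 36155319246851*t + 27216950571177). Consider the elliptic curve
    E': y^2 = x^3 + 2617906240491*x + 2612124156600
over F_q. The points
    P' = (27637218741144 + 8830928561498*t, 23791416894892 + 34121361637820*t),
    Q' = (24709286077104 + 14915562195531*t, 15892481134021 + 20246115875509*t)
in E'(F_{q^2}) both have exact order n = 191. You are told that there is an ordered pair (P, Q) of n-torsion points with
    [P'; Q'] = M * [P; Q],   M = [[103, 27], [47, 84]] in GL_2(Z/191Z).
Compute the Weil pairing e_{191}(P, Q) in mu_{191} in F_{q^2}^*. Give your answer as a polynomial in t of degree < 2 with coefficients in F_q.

e_{191}(aP+bQ,cP+dQ) = e_{191}(P,Q)^(ad-bc); with (a,b,c,d)=(103,27,47,84) this gives the det-191 law.
So e_{191}(P,Q) = e_{191}(P',Q')^{136}, since 125*136 = 1 mod 191.
Miller loop for e_{191} over F_{40872302055457^2}: bits of 191 = 10111111; 7 double steps + 6 add steps, l/v at each.
e_{191}(P',Q') = 18666438530785 + 38577157409809*t.
Finally e_{191}(P,Q) = 668101426726 + 7961092565708*t.

668101426726 + 7961092565708*t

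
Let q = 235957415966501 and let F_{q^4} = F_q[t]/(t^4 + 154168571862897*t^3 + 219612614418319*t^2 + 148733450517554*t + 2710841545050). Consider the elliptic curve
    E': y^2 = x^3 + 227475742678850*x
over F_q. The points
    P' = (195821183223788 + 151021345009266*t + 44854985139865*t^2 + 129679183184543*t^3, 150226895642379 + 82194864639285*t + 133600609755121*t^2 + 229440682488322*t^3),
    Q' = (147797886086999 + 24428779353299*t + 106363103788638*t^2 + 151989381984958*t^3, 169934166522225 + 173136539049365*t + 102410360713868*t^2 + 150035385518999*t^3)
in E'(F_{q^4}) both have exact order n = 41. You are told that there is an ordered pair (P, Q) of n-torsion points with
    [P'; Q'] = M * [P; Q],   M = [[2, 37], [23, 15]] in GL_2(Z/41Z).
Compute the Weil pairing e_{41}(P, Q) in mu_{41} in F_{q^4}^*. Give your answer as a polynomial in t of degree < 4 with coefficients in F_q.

e_{41} is bilinear + alternating on E[41], so e_{41}(2*P + 37*Q, 23*P + 15*Q) = e_{41}(P,Q)^(2*15-37*23).
det M = 2*15 - 37*23 = -821 = 40 (mod 41); 40^{-1} = 40 (mod 41).
n = 41 = (101001)_2 (6 bits, wt 3); accumulate f_{41,P'}(Q'+S)/f_{41,P'}(S) along the 5-step ladder.
The quotient is 144549893276415 + 234595698229562*t + 185988986354437*t^2 + 128837727061268*t^3.
Hence e(P,Q) = 193339980940419 + 68923748554679*t + 105484367420659*t^2 + 113393863904869*t^3 in F_{235957415966501^4}^*.

193339980940419 + 68923748554679*t + 105484367420659*t^2 + 113393863904869*t^3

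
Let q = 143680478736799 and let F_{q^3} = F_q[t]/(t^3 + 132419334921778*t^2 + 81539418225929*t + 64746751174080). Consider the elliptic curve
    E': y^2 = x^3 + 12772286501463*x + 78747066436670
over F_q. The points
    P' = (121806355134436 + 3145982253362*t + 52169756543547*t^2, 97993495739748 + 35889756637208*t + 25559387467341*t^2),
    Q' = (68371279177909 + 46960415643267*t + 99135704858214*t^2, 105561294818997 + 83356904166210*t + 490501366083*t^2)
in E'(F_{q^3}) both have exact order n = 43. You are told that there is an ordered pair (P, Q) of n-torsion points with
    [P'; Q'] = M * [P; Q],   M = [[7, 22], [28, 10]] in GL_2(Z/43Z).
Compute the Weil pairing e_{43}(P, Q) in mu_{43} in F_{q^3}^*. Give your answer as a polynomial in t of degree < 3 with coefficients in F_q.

74149356624268 + 100899179594716*t + 21052276890445*t^2

Under M = [[7,22],[28,10]] in GL_2(Z/43), e_{43}(P',Q') = e_{43}(P,Q)^(7*10-22*28 mod 43).
det M = 7*10 - 22*28 = -546 = 13 (mod 43); 13^{-1} = 10 (mod 43).
Miller loop for e_{43} over F_{143680478736799^3}: bits of 43 = 101011; 5 double steps + 3 add steps, l/v at each.
Miller gives e_{43}(P',Q') = 16231940685204 + 82515647199001*t + 115463722584987*t^2 in F_{143680478736799^3}.
Thus e_{43}(P,Q) = 74149356624268 + 100899179594716*t + 21052276890445*t^2.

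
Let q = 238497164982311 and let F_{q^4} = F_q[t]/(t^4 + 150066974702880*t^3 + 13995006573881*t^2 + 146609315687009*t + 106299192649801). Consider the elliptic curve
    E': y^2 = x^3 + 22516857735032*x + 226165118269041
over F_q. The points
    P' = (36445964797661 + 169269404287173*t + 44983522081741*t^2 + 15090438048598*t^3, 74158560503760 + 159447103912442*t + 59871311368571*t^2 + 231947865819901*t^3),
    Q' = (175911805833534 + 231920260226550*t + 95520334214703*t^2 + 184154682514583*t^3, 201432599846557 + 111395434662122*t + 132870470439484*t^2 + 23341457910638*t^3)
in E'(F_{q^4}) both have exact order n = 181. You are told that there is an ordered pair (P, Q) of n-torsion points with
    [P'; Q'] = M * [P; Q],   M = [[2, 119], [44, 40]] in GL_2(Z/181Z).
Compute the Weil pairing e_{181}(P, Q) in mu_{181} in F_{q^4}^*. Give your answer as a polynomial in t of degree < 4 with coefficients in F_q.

Under M = [[2,119],[44,40]] in GL_2(Z/181), e_{181}(P',Q') = e_{181}(P,Q)^(2*40-119*44 mod 181).
2*40 - 119*44 = -5156; reduced mod 181: det = 93, inverse 109.
Miller loop for e_{181} over F_{238497164982311^4}: bits of 181 = 10110101; 7 double steps + 4 add steps, l/v at each.
f_P(D_Q)/f_Q(D_P) = 215057394960650 + 153642798464962*t + 176031483476662*t^2 + 112147345159714*t^3.
(215057394960650 + 153642798464962*t + 176031483476662*t^2 + 112147345159714*t^3)^{109} mod (238497164982311,f) = 149597805916458 + 192407071552052*t + 31451146142584*t^2 + 125166268133115*t^3.

149597805916458 + 192407071552052*t + 31451146142584*t^2 + 125166268133115*t^3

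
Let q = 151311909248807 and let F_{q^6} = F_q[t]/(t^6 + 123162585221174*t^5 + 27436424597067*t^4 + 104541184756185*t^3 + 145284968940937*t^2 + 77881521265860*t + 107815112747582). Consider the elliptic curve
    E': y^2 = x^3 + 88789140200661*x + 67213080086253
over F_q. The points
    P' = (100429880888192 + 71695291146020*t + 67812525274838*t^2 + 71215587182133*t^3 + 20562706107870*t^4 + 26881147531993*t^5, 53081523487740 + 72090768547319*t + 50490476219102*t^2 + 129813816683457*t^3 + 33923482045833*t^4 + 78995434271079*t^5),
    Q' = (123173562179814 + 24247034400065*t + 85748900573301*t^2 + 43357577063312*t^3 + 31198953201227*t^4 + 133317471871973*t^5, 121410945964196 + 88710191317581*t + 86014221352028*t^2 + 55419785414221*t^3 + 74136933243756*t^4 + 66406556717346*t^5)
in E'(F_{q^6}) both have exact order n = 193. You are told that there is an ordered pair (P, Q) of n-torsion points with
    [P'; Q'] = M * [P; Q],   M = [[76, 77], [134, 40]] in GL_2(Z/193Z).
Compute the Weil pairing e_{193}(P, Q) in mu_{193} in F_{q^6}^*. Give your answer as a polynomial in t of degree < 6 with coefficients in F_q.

25729429280204 + 115179222093729*t + 145908289099375*t^2 + 140922640901439*t^3 + 135108912101804*t^4 + 122824807343773*t^5

Since e_{193}(P,P)=e_{193}(Q,Q)=1 and e_{193}(Q,P)=e_{193}(P,Q)^{-1}, expanding e_{193}(76*P + 77*Q,134*P + 40*Q) leaves e(P,Q)^det(M).
Hence e(P,Q) = e(P',Q')^{162} where 162 = 56^{-1} mod 193.
8-bit Miller (11000001) on E'/F_{151311909248807} with a'=88789140200661, b'=67213080086253: accumulate tangent/chord ratios at Q'+S and P'+S'.
Result: e(P',Q') = 83202612478313 + 30336582423918*t + 31693380804926*t^2 + 129859675011330*t^3 + 86723097630309*t^4 + 139217026483474*t^5.
(83202612478313 + 30336582423918*t + 31693380804926*t^2 + 129859675011330*t^3 + 86723097630309*t^4 + 139217026483474*t^5)^{162} mod (151311909248807,f) = 25729429280204 + 115179222093729*t + 145908289099375*t^2 + 140922640901439*t^3 + 135108912101804*t^4 + 122824807343773*t^5.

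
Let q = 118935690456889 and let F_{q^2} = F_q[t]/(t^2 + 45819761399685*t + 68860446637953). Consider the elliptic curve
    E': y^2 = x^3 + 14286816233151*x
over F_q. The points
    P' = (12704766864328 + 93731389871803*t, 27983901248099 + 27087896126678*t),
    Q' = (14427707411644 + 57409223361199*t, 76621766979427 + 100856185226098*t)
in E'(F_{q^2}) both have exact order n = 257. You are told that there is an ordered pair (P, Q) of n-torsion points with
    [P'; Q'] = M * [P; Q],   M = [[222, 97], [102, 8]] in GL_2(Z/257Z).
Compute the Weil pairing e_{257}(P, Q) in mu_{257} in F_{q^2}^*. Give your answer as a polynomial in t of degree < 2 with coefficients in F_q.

51973395764777 + 66993773061910*t

The 257-Weil pairing on E[257] over F_{118935690456889} is alternating-bilinear: e_{257}(P',Q') = e_{257}(P,Q)^det(M).
det(M) mod 257 = 106; its inverse in (Z/257)^* is 177 (check: 106*177 mod 257 = 1).
Run Miller on y^2=x^3+14286816233151*x over F_{118935690456889}: ladder 100000001 (9 bits); e = f_P(D_Q)/f_Q(D_P).
Miller gives e_{257}(P',Q') = 36715702476210 + 38814054802079*t in F_{118935690456889^2}.
(36715702476210 + 38814054802079*t)^{177} mod (118935690456889,f) = 51973395764777 + 66993773061910*t.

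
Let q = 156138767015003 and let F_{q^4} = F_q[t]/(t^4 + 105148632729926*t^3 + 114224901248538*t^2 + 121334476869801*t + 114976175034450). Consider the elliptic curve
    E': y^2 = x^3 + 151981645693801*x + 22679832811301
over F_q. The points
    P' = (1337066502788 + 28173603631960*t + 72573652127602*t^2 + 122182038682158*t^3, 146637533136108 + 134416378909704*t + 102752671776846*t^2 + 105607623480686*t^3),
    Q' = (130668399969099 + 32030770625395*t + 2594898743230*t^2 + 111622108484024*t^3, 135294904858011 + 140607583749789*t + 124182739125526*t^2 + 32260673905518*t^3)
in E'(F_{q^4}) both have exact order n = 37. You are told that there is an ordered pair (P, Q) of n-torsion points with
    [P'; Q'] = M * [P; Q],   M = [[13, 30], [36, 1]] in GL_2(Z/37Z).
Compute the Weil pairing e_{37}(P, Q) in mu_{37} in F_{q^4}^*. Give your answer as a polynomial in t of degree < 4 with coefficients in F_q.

111685193967179 + 18708384752335*t + 65195872425493*t^2 + 89809238397783*t^3

e_{37} is bilinear + alternating on E[37], so e_{37}(13*P + 30*Q, 36*P + 1*Q) = e_{37}(P,Q)^(13*1-30*36).
13*1 - 30*36 = -1067; reduced mod 37: det = 6, inverse 31.
Double-and-add over 100101: 6-1 doublings, 3-1 additions; each step l_{T,T}/v_{2T} or l_{T,P'}/v at Q'+S for random S.
e_{37}(P',Q') = 83483074238391 + 34530155414742*t + 127621077299380*t^2 + 98422163654627*t^3.
e_{37}(P,Q) = (83483074238391 + 34530155414742*t + 127621077299380*t^2 + 98422163654627*t^3)^{31} = 111685193967179 + 18708384752335*t + 65195872425493*t^2 + 89809238397783*t^3.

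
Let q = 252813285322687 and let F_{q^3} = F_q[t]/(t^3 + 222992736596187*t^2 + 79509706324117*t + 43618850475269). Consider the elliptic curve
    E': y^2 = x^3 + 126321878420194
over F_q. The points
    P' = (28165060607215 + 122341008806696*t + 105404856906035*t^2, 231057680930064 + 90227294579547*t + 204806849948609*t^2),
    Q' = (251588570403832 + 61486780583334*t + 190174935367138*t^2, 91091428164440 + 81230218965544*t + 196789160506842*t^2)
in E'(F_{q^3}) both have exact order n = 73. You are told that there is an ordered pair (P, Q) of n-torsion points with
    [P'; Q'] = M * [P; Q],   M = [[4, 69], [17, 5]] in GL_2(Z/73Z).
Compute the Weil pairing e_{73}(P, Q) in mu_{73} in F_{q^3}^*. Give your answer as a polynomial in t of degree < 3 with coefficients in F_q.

157111546894091 + 208273370266104*t + 21010757192806*t^2

The 73-Weil pairing on E[73] over F_{252813285322687} is alternating-bilinear: e_{73}(P',Q') = e_{73}(P,Q)^det(M).
4*5 - 69*17 = -1153; reduced mod 73: det = 15, inverse 39.
n = 73 = (1001001)_2 (7 bits, wt 3); accumulate f_{73,P'}(Q'+S)/f_{73,P'}(S) along the 6-step ladder.
e_{73}(P',Q') = 95649948039254 + 247983118060192*t + 234786373159353*t^2.
Hence e(P,Q) = 157111546894091 + 208273370266104*t + 21010757192806*t^2 in F_{252813285322687^3}^*.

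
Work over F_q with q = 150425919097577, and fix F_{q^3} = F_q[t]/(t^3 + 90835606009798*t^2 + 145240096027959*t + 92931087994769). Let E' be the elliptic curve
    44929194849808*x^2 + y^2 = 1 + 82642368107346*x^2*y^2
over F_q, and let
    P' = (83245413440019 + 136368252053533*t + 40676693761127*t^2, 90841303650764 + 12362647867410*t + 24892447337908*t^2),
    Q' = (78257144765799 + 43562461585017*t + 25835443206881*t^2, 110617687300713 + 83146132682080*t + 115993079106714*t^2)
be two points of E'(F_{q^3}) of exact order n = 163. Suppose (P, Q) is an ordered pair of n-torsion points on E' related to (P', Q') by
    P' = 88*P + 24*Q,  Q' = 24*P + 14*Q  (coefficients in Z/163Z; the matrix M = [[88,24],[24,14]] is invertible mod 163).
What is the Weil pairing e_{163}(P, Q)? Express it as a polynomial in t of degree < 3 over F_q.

614850000235 + 46253838150686*t + 30245264256637*t^2

Under M = [[88,24],[24,14]] in GL_2(Z/163), e_{163}(P',Q') = e_{163}(P,Q)^(88*14-24*24 mod 163).
Hence e(P,Q) = e(P',Q')^{41} where 41 = 4^{-1} mod 163.
Map (x,y)_Ed via u=(1+y)/(1-y), v=(1+y)/((1-y)x) to Montgomery A=15143860441497,B=1685714148414; then to (a',b')=(88528875573259,145455203066433).
Build f_{163,P'} and f_{163,Q'} via the 8-bit ladder of 163=10100011_2; evaluate at shifted divisors; quotient in F_{150425919097577^3}.
f_P(D_Q)/f_Q(D_P) = 126997000976356 + 47860520154171*t + 97489415688659*t^2.
(126997000976356 + 47860520154171*t + 97489415688659*t^2)^{41} mod (150425919097577,f) = 614850000235 + 46253838150686*t + 30245264256637*t^2.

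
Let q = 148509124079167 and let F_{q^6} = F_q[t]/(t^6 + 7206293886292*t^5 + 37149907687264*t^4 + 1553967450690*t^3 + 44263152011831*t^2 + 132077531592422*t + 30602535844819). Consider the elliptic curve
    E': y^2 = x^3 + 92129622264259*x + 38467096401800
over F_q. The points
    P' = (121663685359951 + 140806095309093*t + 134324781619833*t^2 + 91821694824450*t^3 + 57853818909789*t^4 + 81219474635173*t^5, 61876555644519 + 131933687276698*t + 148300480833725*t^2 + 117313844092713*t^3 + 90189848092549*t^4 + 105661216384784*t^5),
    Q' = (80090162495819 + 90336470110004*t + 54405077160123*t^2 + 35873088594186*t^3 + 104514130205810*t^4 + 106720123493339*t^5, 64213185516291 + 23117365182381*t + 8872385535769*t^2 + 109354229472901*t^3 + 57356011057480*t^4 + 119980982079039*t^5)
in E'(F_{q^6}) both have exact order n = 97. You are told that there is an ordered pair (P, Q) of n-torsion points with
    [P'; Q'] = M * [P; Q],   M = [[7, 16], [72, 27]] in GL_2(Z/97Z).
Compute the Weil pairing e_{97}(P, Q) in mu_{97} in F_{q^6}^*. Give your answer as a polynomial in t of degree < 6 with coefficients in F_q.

112524084014243 + 132102678965281*t + 121297145855897*t^2 + 20115835233009*t^3 + 4739383985552*t^4 + 109858352168838*t^5

Under M = [[7,16],[72,27]] in GL_2(Z/97), e_{97}(P',Q') = e_{97}(P,Q)^(7*27-16*72 mod 97).
Hence e(P,Q) = e(P',Q')^{14} where 14 = 7^{-1} mod 97.
Run Miller on y^2=x^3+92129622264259*x+38467096401800 over F_{148509124079167}: ladder 1100001 (7 bits); e = f_P(D_Q)/f_Q(D_P).
Result: e(P',Q') = 4142061286913 + 116721426615677*t + 73610425250366*t^2 + 2038354002493*t^3 + 95652500278535*t^4 + 4369166777234*t^5.
e_{97}(P,Q) = (4142061286913 + 116721426615677*t + 73610425250366*t^2 + 2038354002493*t^3 + 95652500278535*t^4 + 4369166777234*t^5)^{14} = 112524084014243 + 132102678965281*t + 121297145855897*t^2 + 20115835233009*t^3 + 4739383985552*t^4 + 109858352168838*t^5.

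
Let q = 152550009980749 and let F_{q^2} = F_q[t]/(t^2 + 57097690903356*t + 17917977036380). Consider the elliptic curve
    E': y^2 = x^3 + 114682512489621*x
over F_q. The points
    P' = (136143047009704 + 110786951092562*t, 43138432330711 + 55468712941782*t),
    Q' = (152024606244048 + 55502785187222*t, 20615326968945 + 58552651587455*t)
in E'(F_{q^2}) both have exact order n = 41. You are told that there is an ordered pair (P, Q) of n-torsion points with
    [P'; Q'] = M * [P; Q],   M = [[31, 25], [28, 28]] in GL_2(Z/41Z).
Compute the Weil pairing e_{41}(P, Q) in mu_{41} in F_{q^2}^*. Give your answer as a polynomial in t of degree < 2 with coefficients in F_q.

e_{41} is bilinear + alternating on E[41], so e_{41}(31*P + 25*Q, 28*P + 28*Q) = e_{41}(P,Q)^(31*28-25*28).
So e_{41}(P,Q) = e_{41}(P',Q')^{31}, since 4*31 = 1 mod 41.
Run Miller on y^2=x^3+114682512489621*x over F_{152550009980749}: ladder 101001 (6 bits); e = f_P(D_Q)/f_Q(D_P).
Result: e(P',Q') = 135652607219372 + 41376209887308*t.
Hence e(P,Q) = 82427975432366 + 45071316662422*t in F_{152550009980749^2}^*.

82427975432366 + 45071316662422*t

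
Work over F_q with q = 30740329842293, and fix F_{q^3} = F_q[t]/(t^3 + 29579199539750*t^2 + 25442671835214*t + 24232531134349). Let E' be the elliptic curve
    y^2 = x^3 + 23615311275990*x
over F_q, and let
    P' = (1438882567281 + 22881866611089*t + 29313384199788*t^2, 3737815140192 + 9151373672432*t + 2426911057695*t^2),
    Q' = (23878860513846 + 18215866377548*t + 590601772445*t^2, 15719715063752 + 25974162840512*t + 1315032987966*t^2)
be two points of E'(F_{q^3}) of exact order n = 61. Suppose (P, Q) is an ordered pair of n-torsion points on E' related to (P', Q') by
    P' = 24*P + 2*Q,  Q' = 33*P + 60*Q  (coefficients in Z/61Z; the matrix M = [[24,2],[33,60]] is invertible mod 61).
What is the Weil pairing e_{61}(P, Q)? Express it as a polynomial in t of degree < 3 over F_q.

Alternating bilinearity on E[61] (values in mu_{61} in F_{30740329842293^3}) gives e(P',Q') = e(P,Q)^det(M).
Inverting 32 mod 61: 21. Thus e_{61}(P,Q) = e(P',Q')^{21}.
Build f_{61,P'} and f_{61,Q'} via the 6-bit ladder of 61=111101_2; evaluate at shifted divisors; quotient in F_{30740329842293^3}.
The quotient is 8848426445553 + 17613209074211*t + 7568083052205*t^2.
e_{61}(P,Q) = (8848426445553 + 17613209074211*t + 7568083052205*t^2)^{21} = 13623032885976 + 26125921057319*t + 6014146962305*t^2.

13623032885976 + 26125921057319*t + 6014146962305*t^2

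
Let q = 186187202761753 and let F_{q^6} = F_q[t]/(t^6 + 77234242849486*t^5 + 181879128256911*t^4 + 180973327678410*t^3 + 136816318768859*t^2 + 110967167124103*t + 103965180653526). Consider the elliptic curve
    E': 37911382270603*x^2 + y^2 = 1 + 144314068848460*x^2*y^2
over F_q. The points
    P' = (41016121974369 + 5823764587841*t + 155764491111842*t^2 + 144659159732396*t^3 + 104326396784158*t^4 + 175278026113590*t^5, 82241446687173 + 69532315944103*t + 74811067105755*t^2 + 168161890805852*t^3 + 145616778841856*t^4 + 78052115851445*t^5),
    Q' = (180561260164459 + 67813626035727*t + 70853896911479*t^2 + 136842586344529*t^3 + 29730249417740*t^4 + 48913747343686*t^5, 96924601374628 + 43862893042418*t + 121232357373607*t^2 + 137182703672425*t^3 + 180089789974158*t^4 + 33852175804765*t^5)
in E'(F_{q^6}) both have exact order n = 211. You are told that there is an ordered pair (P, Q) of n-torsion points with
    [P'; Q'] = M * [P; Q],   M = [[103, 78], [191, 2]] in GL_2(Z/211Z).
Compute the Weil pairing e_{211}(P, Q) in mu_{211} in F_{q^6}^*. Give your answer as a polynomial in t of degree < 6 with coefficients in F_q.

141416344123559 + 39161830373373*t + 24224747103759*t^2 + 142553064706810*t^3 + 109608743983163*t^4 + 61045990382035*t^5

The 211-Weil pairing on E[211] over F_{186187202761753} is alternating-bilinear: e_{211}(P',Q') = e_{211}(P,Q)^det(M).
det M = 103*2 - 78*191 = -14692 = 78 (mod 211); 78^{-1} = 46 (mod 211).
Edwards->Montgomery: u=(1+y)/(1-y), v=u/x -> 101968619113836v^2=u^3+91334309827104u^2+u; then x_W=19946129045974u+61402108980136: y^2=x^3+23473445309150*x+24910087374093.
n = 211 = (11010011)_2 (8 bits, wt 5); accumulate f_{211,P'}(Q'+S)/f_{211,P'}(S) along the 7-step ladder.
So e_{211}(P',Q') = 107809898465705 + 34796675019971*t + 27945431070849*t^2 + 80196701863997*t^3 + 85275605303129*t^4 + 28965195401608*t^5.
Finally e_{211}(P,Q) = 141416344123559 + 39161830373373*t + 24224747103759*t^2 + 142553064706810*t^3 + 109608743983163*t^4 + 61045990382035*t^5.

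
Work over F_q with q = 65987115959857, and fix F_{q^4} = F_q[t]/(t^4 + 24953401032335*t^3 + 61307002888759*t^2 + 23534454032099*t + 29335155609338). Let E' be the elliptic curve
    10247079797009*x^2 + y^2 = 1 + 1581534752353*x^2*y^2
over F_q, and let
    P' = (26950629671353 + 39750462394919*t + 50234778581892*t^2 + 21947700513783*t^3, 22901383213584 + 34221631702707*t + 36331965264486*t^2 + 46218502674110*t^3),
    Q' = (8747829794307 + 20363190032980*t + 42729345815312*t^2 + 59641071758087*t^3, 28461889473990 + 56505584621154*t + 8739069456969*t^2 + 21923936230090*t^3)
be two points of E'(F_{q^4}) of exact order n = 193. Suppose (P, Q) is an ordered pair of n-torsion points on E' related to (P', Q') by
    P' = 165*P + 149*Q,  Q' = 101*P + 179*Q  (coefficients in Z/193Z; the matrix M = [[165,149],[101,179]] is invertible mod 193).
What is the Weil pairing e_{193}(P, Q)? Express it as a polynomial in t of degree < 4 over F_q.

e_{193}(aP+bQ,cP+dQ) = e_{193}(P,Q)^(ad-bc); with (a,b,c,d)=(165,149,101,179) this gives the det-193 law.
det(M) mod 193 = 11; its inverse in (Z/193)^* is 158 (check: 11*158 mod 193 = 1).
Edwards a_E,d_E -> Montgomery A=34358005045563,B=61988923431922 -> Weierstrass 30488007297208,37149809508756 via alpha=1971435758227,beta=2166386261164.
Build f_{193,P'} and f_{193,Q'} via the 8-bit ladder of 193=11000001_2; evaluate at shifted divisors; quotient in F_{65987115959857^4}.
Miller gives e_{193}(P',Q') = 64797116696662 + 31594136593730*t + 46719192252175*t^2 + 36487361309860*t^3 in F_{65987115959857^4}.
Finally e_{193}(P,Q) = 57567422626910 + 47879242180294*t + 56113560143137*t^2 + 37035027130432*t^3.

57567422626910 + 47879242180294*t + 56113560143137*t^2 + 37035027130432*t^3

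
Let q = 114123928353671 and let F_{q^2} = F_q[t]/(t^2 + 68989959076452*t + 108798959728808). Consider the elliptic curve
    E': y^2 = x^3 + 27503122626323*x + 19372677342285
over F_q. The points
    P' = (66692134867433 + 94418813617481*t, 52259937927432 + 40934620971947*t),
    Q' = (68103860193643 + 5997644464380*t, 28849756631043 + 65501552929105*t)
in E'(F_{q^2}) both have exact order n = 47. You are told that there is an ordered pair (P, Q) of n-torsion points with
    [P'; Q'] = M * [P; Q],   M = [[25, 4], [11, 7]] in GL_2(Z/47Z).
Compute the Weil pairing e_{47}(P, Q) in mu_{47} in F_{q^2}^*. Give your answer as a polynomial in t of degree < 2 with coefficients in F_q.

24788121943129 + 12705370742487*t

e_{47} is bilinear + alternating on E[47], so e_{47}(25*P + 4*Q, 11*P + 7*Q) = e_{47}(P,Q)^(25*7-4*11).
det(M) mod 47 = 37; its inverse in (Z/47)^* is 14 (check: 37*14 mod 47 = 1).
Miller loop for e_{47} over F_{114123928353671^2}: bits of 47 = 101111; 5 double steps + 4 add steps, l/v at each.
f_P(D_Q)/f_Q(D_P) = 69887967206632 + 99345916367714*t.
e_{47}(P,Q) = (69887967206632 + 99345916367714*t)^{14} = 24788121943129 + 12705370742487*t.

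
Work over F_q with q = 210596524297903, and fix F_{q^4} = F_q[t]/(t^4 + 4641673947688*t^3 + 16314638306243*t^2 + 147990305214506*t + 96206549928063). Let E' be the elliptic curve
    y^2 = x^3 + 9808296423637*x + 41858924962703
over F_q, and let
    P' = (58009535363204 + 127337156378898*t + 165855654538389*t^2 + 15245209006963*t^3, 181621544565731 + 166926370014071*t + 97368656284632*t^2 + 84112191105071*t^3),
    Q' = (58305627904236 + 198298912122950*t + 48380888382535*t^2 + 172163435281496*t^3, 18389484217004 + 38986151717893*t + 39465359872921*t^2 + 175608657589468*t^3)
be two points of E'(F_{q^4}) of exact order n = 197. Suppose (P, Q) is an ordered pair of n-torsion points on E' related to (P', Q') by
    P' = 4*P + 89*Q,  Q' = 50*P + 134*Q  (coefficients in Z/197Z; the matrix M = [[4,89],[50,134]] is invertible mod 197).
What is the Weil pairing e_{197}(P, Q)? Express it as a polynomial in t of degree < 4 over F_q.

98605232607031 + 19028263562130*t + 28082547539792*t^2 + 196808235205873*t^3

The 197-Weil pairing on E[197] over F_{210596524297903} is alternating-bilinear: e_{197}(P',Q') = e_{197}(P,Q)^det(M).
Hence e(P,Q) = e(P',Q')^{144} where 144 = 26^{-1} mod 197.
n = 197 = (11000101)_2 (8 bits, wt 4); accumulate f_{197,P'}(Q'+S)/f_{197,P'}(S) along the 7-step ladder.
Result: e(P',Q') = 35144891570402 + 37391334651367*t + 10635221687016*t^2 + 130767113617624*t^3.
Hence e(P,Q) = 98605232607031 + 19028263562130*t + 28082547539792*t^2 + 196808235205873*t^3 in F_{210596524297903^4}^*.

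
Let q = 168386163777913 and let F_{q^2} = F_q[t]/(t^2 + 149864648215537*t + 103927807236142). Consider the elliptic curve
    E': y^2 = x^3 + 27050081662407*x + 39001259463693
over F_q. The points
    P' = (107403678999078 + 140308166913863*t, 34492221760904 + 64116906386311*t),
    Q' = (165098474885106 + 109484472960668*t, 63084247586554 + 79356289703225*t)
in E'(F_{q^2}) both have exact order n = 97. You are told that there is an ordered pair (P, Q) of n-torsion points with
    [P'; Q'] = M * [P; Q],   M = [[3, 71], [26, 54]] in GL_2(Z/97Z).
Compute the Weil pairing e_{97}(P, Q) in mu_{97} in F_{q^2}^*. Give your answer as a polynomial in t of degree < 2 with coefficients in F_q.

25728534496719 + 59105761215867*t

Alternating bilinearity on E[97] (values in mu_{97} in F_{168386163777913^2}) gives e(P',Q') = e(P,Q)^det(M).
det(M) mod 97 = 62; its inverse in (Z/97)^* is 36 (check: 62*36 mod 97 = 1).
Build f_{97,P'} and f_{97,Q'} via the 7-bit ladder of 97=1100001_2; evaluate at shifted divisors; quotient in F_{168386163777913^2}.
So e_{97}(P',Q') = 93955410589485 + 116144764299456*t.
Finally e_{97}(P,Q) = 25728534496719 + 59105761215867*t.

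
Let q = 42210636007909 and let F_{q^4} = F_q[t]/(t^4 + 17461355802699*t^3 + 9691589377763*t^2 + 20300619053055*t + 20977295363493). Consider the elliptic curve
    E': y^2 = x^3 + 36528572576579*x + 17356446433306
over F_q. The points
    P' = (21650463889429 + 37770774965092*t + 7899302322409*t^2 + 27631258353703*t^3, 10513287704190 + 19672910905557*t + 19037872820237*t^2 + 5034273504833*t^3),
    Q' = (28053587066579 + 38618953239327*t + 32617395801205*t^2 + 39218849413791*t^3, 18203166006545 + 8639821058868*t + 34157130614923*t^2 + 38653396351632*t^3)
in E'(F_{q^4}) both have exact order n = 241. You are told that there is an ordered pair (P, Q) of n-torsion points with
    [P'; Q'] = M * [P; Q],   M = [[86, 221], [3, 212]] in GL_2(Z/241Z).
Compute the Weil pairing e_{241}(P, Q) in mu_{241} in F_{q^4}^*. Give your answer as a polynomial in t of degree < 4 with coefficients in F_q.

10779003756042 + 28419006625897*t + 31704451517946*t^2 + 7881315575843*t^3

The 241-Weil pairing on E[241] over F_{42210636007909} is alternating-bilinear: e_{241}(P',Q') = e_{241}(P,Q)^det(M).
Inverting 217 mod 241: 10. Thus e_{241}(P,Q) = e(P',Q')^{10}.
Miller loop for e_{241} over F_{42210636007909^4}: bits of 241 = 11110001; 7 double steps + 4 add steps, l/v at each.
e_{241}(P',Q') = 18495998694424 + 3965768730071*t + 18954400314601*t^2 + 20798836611256*t^3.
Thus e_{241}(P,Q) = 10779003756042 + 28419006625897*t + 31704451517946*t^2 + 7881315575843*t^3.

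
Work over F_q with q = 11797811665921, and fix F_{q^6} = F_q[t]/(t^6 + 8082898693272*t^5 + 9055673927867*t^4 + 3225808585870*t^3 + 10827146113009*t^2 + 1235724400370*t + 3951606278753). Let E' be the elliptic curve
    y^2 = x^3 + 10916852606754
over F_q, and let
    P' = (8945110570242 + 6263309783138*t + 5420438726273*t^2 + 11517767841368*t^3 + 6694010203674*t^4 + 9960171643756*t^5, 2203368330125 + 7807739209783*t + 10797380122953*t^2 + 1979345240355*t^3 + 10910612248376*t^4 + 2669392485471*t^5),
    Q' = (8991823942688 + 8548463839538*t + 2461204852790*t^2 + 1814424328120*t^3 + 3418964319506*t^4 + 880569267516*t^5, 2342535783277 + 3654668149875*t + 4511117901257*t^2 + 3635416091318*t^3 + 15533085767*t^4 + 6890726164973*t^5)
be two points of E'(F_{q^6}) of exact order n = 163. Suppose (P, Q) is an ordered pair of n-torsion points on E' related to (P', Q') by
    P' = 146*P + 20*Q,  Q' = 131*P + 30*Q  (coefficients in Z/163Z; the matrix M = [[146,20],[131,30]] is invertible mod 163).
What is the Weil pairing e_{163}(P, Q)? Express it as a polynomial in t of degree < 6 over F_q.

Since e_{163}(P,P)=e_{163}(Q,Q)=1 and e_{163}(Q,P)=e_{163}(P,Q)^{-1}, expanding e_{163}(146*P + 20*Q,131*P + 30*Q) leaves e(P,Q)^det(M).
det M = 146*30 - 20*131 = 1760 = 130 (mod 163); 130^{-1} = 79 (mod 163).
Build f_{163,P'} and f_{163,Q'} via the 8-bit ladder of 163=10100011_2; evaluate at shifted divisors; quotient in F_{11797811665921^6}.
Miller gives e_{163}(P',Q') = 1473149172333 + 639389561872*t + 10330730024443*t^2 + 1221363741291*t^3 + 7681814634148*t^4 + 11179487038569*t^5 in F_{11797811665921^6}.
Raise to 79: e(P,Q) = 11650172571458 + 793235807231*t + 10950740103493*t^2 + 459688523091*t^3 + 10293485313485*t^4 + 8061367998751*t^5 in mu_{163}.

11650172571458 + 793235807231*t + 10950740103493*t^2 + 459688523091*t^3 + 10293485313485*t^4 + 8061367998751*t^5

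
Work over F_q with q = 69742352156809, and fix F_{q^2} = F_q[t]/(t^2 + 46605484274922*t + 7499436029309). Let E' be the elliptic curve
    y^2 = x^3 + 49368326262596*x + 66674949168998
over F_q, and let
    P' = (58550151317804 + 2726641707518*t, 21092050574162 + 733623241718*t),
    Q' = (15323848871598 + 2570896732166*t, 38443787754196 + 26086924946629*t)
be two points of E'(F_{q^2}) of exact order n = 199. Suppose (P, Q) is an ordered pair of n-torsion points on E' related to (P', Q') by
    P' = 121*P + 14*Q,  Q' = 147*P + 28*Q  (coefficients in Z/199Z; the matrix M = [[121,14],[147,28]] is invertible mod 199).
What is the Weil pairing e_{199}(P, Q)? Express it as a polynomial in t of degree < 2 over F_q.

Under M = [[121,14],[147,28]] in GL_2(Z/199), e_{199}(P',Q') = e_{199}(P,Q)^(121*28-14*147 mod 199).
So e_{199}(P,Q) = e_{199}(P',Q')^{60}, since 136*60 = 1 mod 199.
n = 199 = (11000111)_2 (8 bits, wt 5); accumulate f_{199,P'}(Q'+S)/f_{199,P'}(S) along the 7-step ladder.
f_P(D_Q)/f_Q(D_P) = 40223325469268 + 32795723993746*t.
Raise to 60: e(P,Q) = 28598729209773 + 54283558215570*t in mu_{199}.

28598729209773 + 54283558215570*t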